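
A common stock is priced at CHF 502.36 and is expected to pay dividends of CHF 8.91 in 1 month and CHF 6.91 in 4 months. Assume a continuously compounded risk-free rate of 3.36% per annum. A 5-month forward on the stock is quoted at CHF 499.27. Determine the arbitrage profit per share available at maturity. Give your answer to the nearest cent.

CHF 5.77 per share

PV(dividends) I = 8.91·e^(−0.0336·1/12) + 6.91·e^(−0.0336·4/12) = 15.7181
Fair forward F* = (S − I)·e^(rT) = (502.36 − 15.7181)·e^0.014000 = 486.6419 × 1.014098 = 493.5026
Market CHF 499.27 > fair 493.5026: forward overpriced → cash-and-carry (borrow at r, buy the stock and collect the dividends, short the forward).
Profit at T = |F_mkt − F*| = |499.27 − 493.5026| = CHF 5.77 per share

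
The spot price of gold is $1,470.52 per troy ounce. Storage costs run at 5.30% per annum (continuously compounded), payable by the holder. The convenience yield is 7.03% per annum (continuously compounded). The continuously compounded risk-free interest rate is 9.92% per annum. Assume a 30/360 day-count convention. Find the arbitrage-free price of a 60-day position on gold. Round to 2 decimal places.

Net carry = r + u − y = 0.0992 + 0.0530 − 0.0703 = 0.0819
F = S·e^((r+u−y)T) = 1470.52 · e^(0.0819 × 60/360) = 1470.52 · e^0.01365000
= 1470.52 × 1.01374359 = $1,490.73 per troy ounce

$1,490.73 per troy ounce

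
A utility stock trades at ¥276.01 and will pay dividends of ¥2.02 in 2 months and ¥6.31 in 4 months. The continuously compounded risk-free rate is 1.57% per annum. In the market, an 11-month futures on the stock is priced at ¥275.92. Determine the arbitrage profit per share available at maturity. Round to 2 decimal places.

¥4.32 per share

PV(dividends) I = 2.02·e^(−0.0157·2/12) + 6.31·e^(−0.0157·4/12) = 8.2918
Fair futures F* = (S − I)·e^(rT) = (276.01 − 8.2918)·e^0.014392 = 267.7182 × 1.014496 = 271.5990
Market ¥275.92 > fair 271.5990: forward overpriced → cash-and-carry (borrow at r, buy the stock and collect the dividends, short the forward).
Profit at T = |F_mkt − F*| = |275.92 − 271.5990| = ¥4.32 per share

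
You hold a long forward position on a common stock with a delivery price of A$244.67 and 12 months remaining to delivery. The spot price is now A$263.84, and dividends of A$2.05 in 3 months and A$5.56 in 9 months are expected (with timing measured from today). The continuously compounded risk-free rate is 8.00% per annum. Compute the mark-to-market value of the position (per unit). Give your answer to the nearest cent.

PV(remaining dividends) I = 2.05·e^(−0.0800·3/12) + 5.56·e^(−0.0800·9/12) = 7.2456
Current forward F = (S − I)·e^(rT) = (263.84 − 7.2456)·e^(0.0800·12/12) = 256.5944 × 1.083287 = 277.9654
Value (long) = (F − K)·e^(−rT) = (277.9654 − 244.67) × 0.923116 = 30.7355
Value = A$30.74

A$30.74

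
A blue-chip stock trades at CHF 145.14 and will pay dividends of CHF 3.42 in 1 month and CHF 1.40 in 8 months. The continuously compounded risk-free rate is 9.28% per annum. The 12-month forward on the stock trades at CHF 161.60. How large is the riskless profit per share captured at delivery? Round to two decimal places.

CHF 7.51 per share

PV(dividends) I = 3.42·e^(−0.0928·1/12) + 1.40·e^(−0.0928·8/12) = 4.7097
Fair forward F* = (S − I)·e^(rT) = (145.14 − 4.7097)·e^0.092800 = 140.4303 × 1.097242 = 154.0860
Market CHF 161.60 > fair 154.0860: forward overpriced → cash-and-carry (borrow at r, buy the stock and collect the dividends, short the forward).
Profit at T = |F_mkt − F*| = |161.60 − 154.0860| = CHF 7.51 per share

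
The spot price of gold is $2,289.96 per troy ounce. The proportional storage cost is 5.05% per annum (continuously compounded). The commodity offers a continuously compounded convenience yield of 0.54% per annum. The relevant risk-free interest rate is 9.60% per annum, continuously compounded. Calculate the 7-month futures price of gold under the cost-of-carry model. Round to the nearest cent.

$2,486.42 per troy ounce

Net carry = r + u − y = 0.0960 + 0.0505 − 0.0054 = 0.1411
F = S·e^((r+u−y)T) = 2289.96 · e^(0.1411 × 7/12) = 2289.96 · e^0.08230833
= 2289.96 × 1.08579054 = $2,486.42 per troy ounce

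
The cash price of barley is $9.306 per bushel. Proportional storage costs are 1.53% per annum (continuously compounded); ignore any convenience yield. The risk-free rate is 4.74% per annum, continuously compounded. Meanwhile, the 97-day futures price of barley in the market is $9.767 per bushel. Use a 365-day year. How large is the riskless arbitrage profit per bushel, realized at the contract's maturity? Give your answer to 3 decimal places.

$0.305 per bushel

Fair futures: F* = S·e^(carry·T), with carry = (r + u) = 0.0474 + 0.0153 = 0.0627
F* = 9.306 · e^(0.0627 × 97/365) = 9.306 · e^0.016663 = 9.306 × 1.016803 = $9.4624
Market $9.767 > fair $9.4624: forward overpriced → cash-and-carry (buy spot, short the forward).
At maturity, profit = |F_mkt − F*| = |9.767 − 9.4624| = $0.305 per bushel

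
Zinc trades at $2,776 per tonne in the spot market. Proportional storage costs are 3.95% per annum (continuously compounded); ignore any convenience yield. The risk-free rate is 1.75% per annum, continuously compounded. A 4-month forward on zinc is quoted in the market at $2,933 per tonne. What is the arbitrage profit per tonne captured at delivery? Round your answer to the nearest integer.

$104 per tonne

Fair forward: F* = S·e^(carry·T), with carry = (r + u) = 0.0175 + 0.0395 = 0.0570
F* = 2776 · e^(0.0570 × 4/12) = 2776 · e^0.019000 = 2776 × 1.019182 = $2829.2492
Market $2933 > fair $2829.2492: forward overpriced → cash-and-carry (buy spot, short the forward).
At maturity, profit = |F_mkt − F*| = |2933 − 2829.2492| = $104 per tonne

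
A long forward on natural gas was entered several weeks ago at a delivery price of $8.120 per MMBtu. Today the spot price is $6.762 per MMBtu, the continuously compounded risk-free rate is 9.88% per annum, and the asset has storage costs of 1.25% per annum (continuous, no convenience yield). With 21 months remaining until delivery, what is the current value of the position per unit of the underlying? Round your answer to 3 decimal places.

Current fair forward for the remaining 21 months: F = S·e^((r + u)·T), (r + u) = 0.0988 + 0.0125 = 0.1113
F = 6.762 · e^(0.1113 × 21/12) = 6.762 × 1.215038 = 8.2161
Value of long forward = (F − K)·e^(−rT) = (8.2161 − 8.120) · e^(−0.0988·21/12)
= 0.0961 × 0.841222 = 0.081

$0.081 per MMBtu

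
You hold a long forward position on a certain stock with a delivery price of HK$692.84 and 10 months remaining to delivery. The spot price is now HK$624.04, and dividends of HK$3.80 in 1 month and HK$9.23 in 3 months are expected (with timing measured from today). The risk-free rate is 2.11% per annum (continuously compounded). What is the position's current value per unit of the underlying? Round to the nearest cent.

PV(remaining dividends) I = 3.80·e^(−0.0211·1/12) + 9.23·e^(−0.0211·3/12) = 12.9748
Current forward F = (S − I)·e^(rT) = (624.04 − 12.9748)·e^(0.0211·10/12) = 611.0652 × 1.017739 = 621.9049
Value (long) = (F − K)·e^(−rT) = (621.9049 − 692.84) × 0.982570 = -69.6987
Value = -HK$69.70

-HK$69.70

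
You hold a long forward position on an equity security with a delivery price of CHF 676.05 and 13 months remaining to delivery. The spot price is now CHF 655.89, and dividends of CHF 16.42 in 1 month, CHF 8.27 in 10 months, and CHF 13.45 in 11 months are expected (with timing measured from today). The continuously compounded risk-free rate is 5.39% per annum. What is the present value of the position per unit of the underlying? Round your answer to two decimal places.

PV(remaining dividends) I = 16.42·e^(−0.0539·1/12) + 8.27·e^(−0.0539·10/12) + 13.45·e^(−0.0539·11/12) = 37.0548
Current forward F = (S − I)·e^(rT) = (655.89 − 37.0548)·e^(0.0539·13/12) = 618.8352 × 1.060130 = 656.0458
Value (long) = (F − K)·e^(−rT) = (656.0458 − 676.05) × 0.943280 = -18.8696
Value = -CHF 18.87

-CHF 18.87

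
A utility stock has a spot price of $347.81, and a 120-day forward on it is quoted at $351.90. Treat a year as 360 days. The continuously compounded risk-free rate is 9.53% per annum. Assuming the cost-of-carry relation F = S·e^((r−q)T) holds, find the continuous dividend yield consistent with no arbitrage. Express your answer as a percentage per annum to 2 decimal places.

From F = S·e^((r−q)T): (r − q) = ln(F/S)/T
ln(351.90/347.81) = ln(1.011759) = 0.011690
(r − q) = 0.011690 / (120/360) = 0.035070
q = r − ln(F/S)/T = 0.0953 − 0.035070 = 0.060230
q = 6.02%

6.02%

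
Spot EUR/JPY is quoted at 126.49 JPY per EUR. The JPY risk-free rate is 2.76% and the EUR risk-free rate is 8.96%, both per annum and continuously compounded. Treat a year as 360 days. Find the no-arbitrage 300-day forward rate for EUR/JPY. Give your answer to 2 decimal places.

F = S·e^((r_JPY − r_EUR)T) = 126.49 · e^((0.0276 − 0.0896) × 300/360)
= 126.49 · e^-0.051667 = 126.49 × 0.949645
F = 120.12 JPY per EUR

120.12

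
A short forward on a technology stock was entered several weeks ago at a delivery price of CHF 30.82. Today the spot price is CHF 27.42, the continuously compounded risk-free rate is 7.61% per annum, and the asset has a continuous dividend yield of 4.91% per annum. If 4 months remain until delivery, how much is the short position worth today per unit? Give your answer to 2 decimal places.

Current fair forward for the remaining 4 months: F = S·e^((r − q)·T), (r − q) = 0.0761 − 0.0491 = 0.0270
F = 27.42 · e^(0.0270 × 4/12) = 27.42 × 1.009041 = 27.6679
Value of long forward = (F − K)·e^(−rT) = (27.6679 − 30.82) · e^(−0.0761·4/12)
= -3.1521 × 0.974952 = -3.07
Short position value = −(long value) = CHF 3.07

CHF 3.07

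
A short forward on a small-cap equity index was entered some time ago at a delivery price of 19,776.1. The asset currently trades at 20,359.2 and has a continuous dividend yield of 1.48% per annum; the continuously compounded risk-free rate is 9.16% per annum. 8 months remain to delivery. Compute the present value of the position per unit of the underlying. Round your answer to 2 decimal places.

-1554.74

Current fair forward for the remaining 8 months: F = S·e^((r − q)·T), (r − q) = 0.0916 − 0.0148 = 0.0768
F = 20359.2 · e^(0.0768 × 8/12) = 20359.2 × 1.05253338 = 21428.7376
Value of long forward = (F − K)·e^(−rT) = (21428.7376 − 19776.1) · e^(−0.0916·8/12)
= 1652.6376 × 0.94076052 = 1554.74
Short position value = −(long value) = -1554.74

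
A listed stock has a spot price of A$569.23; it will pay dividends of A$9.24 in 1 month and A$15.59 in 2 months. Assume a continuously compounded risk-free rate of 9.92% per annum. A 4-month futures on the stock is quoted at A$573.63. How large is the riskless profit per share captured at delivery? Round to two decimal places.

PV(dividends) I = 9.24·e^(−0.0992·1/12) + 15.59·e^(−0.0992·2/12) = 24.4983
Fair futures F* = (S − I)·e^(rT) = (569.23 − 24.4983)·e^0.033067 = 544.7317 × 1.033620 = 563.0456
Market A$573.63 > fair 563.0456: forward overpriced → cash-and-carry (borrow at r, buy the stock and collect the dividends, short the forward).
Profit at T = |F_mkt − F*| = |573.63 − 563.0456| = A$10.58 per share

A$10.58 per share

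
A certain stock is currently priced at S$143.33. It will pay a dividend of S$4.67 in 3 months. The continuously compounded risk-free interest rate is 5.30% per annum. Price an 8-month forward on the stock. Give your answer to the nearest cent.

PV(dividends) I = 4.67·e^(−0.0530·3/12)
I = 4.6085
F = (S − I)·e^(rT) = (143.33 − 4.6085) · e^(0.0530·8/12)
= 138.7215 · e^0.035333 = 138.7215 × 1.035965 = S$143.71

S$143.71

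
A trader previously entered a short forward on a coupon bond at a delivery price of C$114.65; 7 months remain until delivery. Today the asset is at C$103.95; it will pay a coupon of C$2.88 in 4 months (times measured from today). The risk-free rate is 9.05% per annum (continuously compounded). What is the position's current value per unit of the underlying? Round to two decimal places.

C$7.60

PV(remaining coupons) I = 2.88·e^(−0.0905·4/12) = 2.7944
Current forward F = (S − I)·e^(rT) = (103.95 − 2.7944)·e^(0.0905·7/12) = 101.1556 × 1.054210 = 106.6392
Value (long) = (F − K)·e^(−rT) = (106.6392 − 114.65) × 0.948578 = -7.5989
Short position value = −(long value) = C$7.60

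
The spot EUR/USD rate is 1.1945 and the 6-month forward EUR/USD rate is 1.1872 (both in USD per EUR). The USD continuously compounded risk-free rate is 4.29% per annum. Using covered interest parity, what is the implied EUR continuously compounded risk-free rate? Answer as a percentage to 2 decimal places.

5.52%

F = S·e^((r_USD − r_EUR)T) ⇒ r_EUR = r_USD − ln(F/S)/T
ln(1.1872/1.1945) = -0.006130; /(6/12) = -0.012260
r_EUR = 0.0429 + 0.012260 = 0.055160
r_EUR = 5.52%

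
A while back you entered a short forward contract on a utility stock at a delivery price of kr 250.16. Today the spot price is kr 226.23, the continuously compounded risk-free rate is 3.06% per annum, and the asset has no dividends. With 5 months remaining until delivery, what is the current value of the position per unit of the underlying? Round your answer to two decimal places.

kr 20.76

Current fair forward for the remaining 5 months: F = S·e^(r·T), r = 0.0306
F = 226.23 · e^(0.0306 × 5/12) = 226.23 × 1.012832 = 229.1330
Value of long forward = (F − K)·e^(−rT) = (229.1330 − 250.16) · e^(−0.0306·5/12)
= -21.0270 × 0.987331 = -20.76
Short position value = −(long value) = kr 20.76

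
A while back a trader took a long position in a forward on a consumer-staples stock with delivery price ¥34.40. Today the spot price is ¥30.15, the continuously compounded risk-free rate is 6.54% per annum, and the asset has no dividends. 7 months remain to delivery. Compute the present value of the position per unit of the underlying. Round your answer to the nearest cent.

Current fair forward for the remaining 7 months: F = S·e^(r·T), r = 0.0654
F = 30.15 · e^(0.0654 × 7/12) = 30.15 × 1.038887 = 31.3224
Value of long forward = (F − K)·e^(−rT) = (31.3224 − 34.40) · e^(−0.0654·7/12)
= -3.0776 × 0.962569 = -2.96

-¥2.96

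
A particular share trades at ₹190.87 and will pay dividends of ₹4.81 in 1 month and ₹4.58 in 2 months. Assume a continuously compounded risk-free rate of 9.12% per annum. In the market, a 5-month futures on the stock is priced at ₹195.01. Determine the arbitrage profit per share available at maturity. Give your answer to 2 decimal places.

PV(dividends) I = 4.81·e^(−0.0912·1/12) + 4.58·e^(−0.0912·2/12) = 9.2845
Fair futures F* = (S − I)·e^(rT) = (190.87 − 9.2845)·e^0.038000 = 181.5855 × 1.038731 = 188.6185
Market ₹195.01 > fair 188.6185: forward overpriced → cash-and-carry (borrow at r, buy the stock and collect the dividends, short the forward).
Profit at T = |F_mkt − F*| = |195.01 − 188.6185| = ₹6.39 per share

₹6.39 per share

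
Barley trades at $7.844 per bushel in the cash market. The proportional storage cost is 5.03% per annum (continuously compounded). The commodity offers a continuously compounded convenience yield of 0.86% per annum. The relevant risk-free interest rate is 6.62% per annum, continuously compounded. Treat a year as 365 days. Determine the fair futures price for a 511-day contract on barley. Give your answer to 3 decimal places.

Net carry = r + u − y = 0.0662 + 0.0503 − 0.0086 = 0.1079
F = S·e^((r+u−y)T) = 7.844 · e^(0.1079 × 511/365) = 7.844 · e^0.151060
= 7.844 × 1.163066 = $9.123 per bushel

$9.123 per bushel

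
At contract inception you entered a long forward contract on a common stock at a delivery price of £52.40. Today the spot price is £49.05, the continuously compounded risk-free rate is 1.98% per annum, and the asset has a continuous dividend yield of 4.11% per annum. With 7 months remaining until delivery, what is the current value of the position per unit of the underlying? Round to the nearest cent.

-£3.91

Current fair forward for the remaining 7 months: F = S·e^((r − q)·T), (r − q) = 0.0198 − 0.0411 = -0.0213
F = 49.05 · e^(-0.0213 × 7/12) = 49.05 × 0.987652 = 48.4443
Value of long forward = (F − K)·e^(−rT) = (48.4443 − 52.40) · e^(−0.0198·7/12)
= -3.9557 × 0.988516 = -3.91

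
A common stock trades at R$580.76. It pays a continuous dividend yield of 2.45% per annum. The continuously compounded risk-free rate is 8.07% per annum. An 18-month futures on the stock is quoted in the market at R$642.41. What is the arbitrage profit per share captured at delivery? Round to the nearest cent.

Fair futures: F* = S·e^(carry·T), with carry = (r − q) = 0.0807 − 0.0245 = 0.0562
F* = 580.76 · e^(0.0562 × 18/12) = 580.76 · e^0.084300 = 580.76 × 1.087955 = R$631.8407
Market R$642.41 > fair R$631.8407: forward overpriced → cash-and-carry (buy spot, short the forward).
At maturity, profit = |F_mkt − F*| = |642.41 − 631.8407| = R$10.57 per share

R$10.57 per share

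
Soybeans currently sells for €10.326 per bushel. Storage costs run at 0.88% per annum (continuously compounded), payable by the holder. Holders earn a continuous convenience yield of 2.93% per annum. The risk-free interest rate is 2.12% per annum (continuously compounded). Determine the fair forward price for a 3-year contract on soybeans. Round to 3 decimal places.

Net carry = r + u − y = 0.0212 + 0.0088 − 0.0293 = 0.0007
F = S·e^((r+u−y)T) = 10.326 · e^(0.0007 × 3) = 10.326 · e^0.002100
= 10.326 × 1.002102 = €10.348 per bushel

€10.348 per bushel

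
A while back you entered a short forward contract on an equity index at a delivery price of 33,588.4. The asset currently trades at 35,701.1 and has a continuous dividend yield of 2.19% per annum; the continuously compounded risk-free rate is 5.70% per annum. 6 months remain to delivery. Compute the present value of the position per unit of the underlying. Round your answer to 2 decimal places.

-2667.66

Current fair forward for the remaining 6 months: F = S·e^((r − q)·T), (r − q) = 0.0570 − 0.0219 = 0.0351
F = 35701.1 · e^(0.0351 × 6/12) = 35701.1 × 1.01770491 = 36333.1848
Value of long forward = (F − K)·e^(−rT) = (36333.1848 − 33588.4) · e^(−0.0570·6/12)
= 2744.7848 × 0.97190229 = 2667.66
Short position value = −(long value) = -2667.66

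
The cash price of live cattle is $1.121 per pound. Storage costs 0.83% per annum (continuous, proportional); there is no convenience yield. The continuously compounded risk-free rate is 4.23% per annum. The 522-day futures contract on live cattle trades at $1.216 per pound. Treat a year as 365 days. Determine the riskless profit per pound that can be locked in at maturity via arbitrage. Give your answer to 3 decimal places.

Fair futures: F* = S·e^(carry·T), with carry = (r + u) = 0.0423 + 0.0083 = 0.0506
F* = 1.121 · e^(0.0506 × 522/365) = 1.121 · e^0.072365 = 1.121 × 1.075048 = $1.2051
Market $1.216 > fair $1.2051: forward overpriced → cash-and-carry (buy spot, short the forward).
At maturity, profit = |F_mkt − F*| = |1.216 − 1.2051| = $0.011 per pound

$0.011 per pound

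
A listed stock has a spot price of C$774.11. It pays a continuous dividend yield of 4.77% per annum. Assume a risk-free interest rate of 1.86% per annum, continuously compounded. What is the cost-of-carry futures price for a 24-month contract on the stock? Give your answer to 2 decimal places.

F = S·e^((r − q)T) = 774.11 · e^((0.0186 − 0.0477) × 24/12)
= 774.11 · e^-0.058200 = 774.11 × 0.943461
F = C$730.34

C$730.34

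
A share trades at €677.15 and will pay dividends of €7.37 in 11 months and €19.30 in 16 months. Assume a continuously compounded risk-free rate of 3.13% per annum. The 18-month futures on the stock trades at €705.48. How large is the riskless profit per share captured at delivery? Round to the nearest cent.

€22.69 per share

PV(dividends) I = 7.37·e^(−0.0313·11/12) + 19.30·e^(−0.0313·16/12) = 25.6727
Fair futures F* = (S − I)·e^(rT) = (677.15 − 25.6727)·e^0.046950 = 651.4773 × 1.048070 = 682.7938
Market €705.48 > fair 682.7938: forward overpriced → cash-and-carry (borrow at r, buy the stock and collect the dividends, short the forward).
Profit at T = |F_mkt − F*| = |705.48 − 682.7938| = €22.69 per share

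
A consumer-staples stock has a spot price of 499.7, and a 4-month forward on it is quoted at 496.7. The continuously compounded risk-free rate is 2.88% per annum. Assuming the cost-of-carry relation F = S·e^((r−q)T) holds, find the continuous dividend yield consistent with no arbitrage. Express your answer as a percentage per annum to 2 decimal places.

4.69%

From F = S·e^((r−q)T): (r − q) = ln(F/S)/T
ln(496.7/499.7) = ln(0.993996) = -0.006022
(r − q) = -0.006022 / (4/12) = -0.018066
q = r − ln(F/S)/T = 0.0288 + 0.018066 = 0.046866
q = 4.69%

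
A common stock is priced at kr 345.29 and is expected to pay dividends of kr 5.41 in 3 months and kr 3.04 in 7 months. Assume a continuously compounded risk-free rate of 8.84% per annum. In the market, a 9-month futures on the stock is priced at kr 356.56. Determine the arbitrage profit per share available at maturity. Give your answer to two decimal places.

PV(dividends) I = 5.41·e^(−0.0884·3/12) + 3.04·e^(−0.0884·7/12) = 8.1790
Fair futures F* = (S − I)·e^(rT) = (345.29 − 8.1790)·e^0.066300 = 337.1110 × 1.068547 = 360.2189
Market kr 356.56 < fair 360.2189: forward underpriced → reverse cash-and-carry (short the stock, invest proceeds at r, pay the dividends, go long the forward).
Profit at T = |F_mkt − F*| = |356.56 − 360.2189| = kr 3.66 per share

kr 3.66 per share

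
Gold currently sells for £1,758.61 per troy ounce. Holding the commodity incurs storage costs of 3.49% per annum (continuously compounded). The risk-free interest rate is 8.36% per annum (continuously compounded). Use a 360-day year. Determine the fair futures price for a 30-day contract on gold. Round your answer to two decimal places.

Net carry = r + u − y = 0.0836 + 0.0349 − 0.0000 = 0.1185
F = S·e^((r+u−y)T) = 1758.61 · e^(0.1185 × 30/360) = 1758.61 · e^0.00987500
= 1758.61 × 1.00992392 = £1,776.06 per troy ounce

£1,776.06 per troy ounce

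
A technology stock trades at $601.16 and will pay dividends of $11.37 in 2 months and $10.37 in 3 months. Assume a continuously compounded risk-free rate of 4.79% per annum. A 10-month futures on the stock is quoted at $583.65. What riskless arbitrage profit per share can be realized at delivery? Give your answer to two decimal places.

PV(dividends) I = 11.37·e^(−0.0479·2/12) + 10.37·e^(−0.0479·3/12) = 21.5262
Fair futures F* = (S − I)·e^(rT) = (601.16 − 21.5262)·e^0.039917 = 579.6338 × 1.040724 = 603.2388
Market $583.65 < fair 603.2388: forward underpriced → reverse cash-and-carry (short the stock, invest proceeds at r, pay the dividends, go long the forward).
Profit at T = |F_mkt − F*| = |583.65 − 603.2388| = $19.59 per share

$19.59 per share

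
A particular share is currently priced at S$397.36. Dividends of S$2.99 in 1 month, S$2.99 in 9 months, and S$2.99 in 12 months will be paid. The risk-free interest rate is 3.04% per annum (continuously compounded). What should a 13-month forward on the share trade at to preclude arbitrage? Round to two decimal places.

S$401.56

PV(dividends) I = 2.99·e^(−0.0304·1/12) + 2.99·e^(−0.0304·9/12) + 2.99·e^(−0.0304·12/12)
I = 2.9824 + 2.9226 + 2.9005 = 8.8055
F = (S − I)·e^(rT) = (397.36 − 8.8055) · e^(0.0304·13/12)
= 388.5545 · e^0.032933 = 388.5545 × 1.033481 = S$401.56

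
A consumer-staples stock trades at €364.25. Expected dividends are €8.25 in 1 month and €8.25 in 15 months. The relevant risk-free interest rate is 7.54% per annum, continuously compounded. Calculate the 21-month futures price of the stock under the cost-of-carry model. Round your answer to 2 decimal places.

PV(dividends) I = 8.25·e^(−0.0754·1/12) + 8.25·e^(−0.0754·15/12)
I = 8.1983 + 7.5080 = 15.7063
F = (S − I)·e^(rT) = (364.25 − 15.7063) · e^(0.0754·21/12)
= 348.5437 · e^0.131950 = 348.5437 × 1.141051 = €397.71

€397.71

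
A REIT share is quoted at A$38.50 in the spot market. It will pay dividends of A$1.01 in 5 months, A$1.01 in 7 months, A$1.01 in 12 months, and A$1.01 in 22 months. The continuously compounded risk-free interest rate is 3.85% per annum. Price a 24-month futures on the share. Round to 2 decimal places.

A$37.38

PV(dividends) I = 1.01·e^(−0.0385·5/12) + 1.01·e^(−0.0385·7/12) + 1.01·e^(−0.0385·12/12) + 1.01·e^(−0.0385·22/12)
I = 0.9939 + 0.9876 + 0.9719 + 0.9412 = 3.8946
F = (S − I)·e^(rT) = (38.50 − 3.8946) · e^(0.0385·24/12)
= 34.6054 · e^0.077000 = 34.6054 × 1.080042 = A$37.38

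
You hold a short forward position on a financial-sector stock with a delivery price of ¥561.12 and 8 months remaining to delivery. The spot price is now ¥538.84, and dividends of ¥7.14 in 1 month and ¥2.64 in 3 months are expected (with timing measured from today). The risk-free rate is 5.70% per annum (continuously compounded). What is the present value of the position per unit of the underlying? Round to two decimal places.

PV(remaining dividends) I = 7.14·e^(−0.0570·1/12) + 2.64·e^(−0.0570·3/12) = 9.7088
Current forward F = (S − I)·e^(rT) = (538.84 − 9.7088)·e^(0.0570·8/12) = 529.1312 × 1.038731 = 549.6250
Value (long) = (F − K)·e^(−rT) = (549.6250 − 561.12) × 0.962713 = -11.0664
Short position value = −(long value) = ¥11.07

¥11.07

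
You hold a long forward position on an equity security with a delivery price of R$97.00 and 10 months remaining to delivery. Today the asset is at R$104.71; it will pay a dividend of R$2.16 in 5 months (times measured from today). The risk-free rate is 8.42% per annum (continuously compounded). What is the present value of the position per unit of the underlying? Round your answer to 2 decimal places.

R$12.20

PV(remaining dividends) I = 2.16·e^(−0.0842·5/12) = 2.0855
Current forward F = (S − I)·e^(rT) = (104.71 − 2.0855)·e^(0.0842·10/12) = 102.6245 × 1.072687 = 110.0840
Value (long) = (F − K)·e^(−rT) = (110.0840 − 97.00) × 0.932238 = 12.1974
Value = R$12.20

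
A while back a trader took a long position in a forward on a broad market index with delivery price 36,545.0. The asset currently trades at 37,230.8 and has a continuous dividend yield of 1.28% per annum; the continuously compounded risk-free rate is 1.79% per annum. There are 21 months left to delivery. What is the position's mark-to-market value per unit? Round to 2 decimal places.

988.13

Current fair forward for the remaining 21 months: F = S·e^((r − q)·T), (r − q) = 0.0179 − 0.0128 = 0.0051
F = 37230.8 · e^(0.0051 × 21/12) = 37230.8 × 1.00896495 = 37564.5723
Value of long forward = (F − K)·e^(−rT) = (37564.5723 − 36545.0) · e^(−0.0179·21/12)
= 1019.5723 × 0.96916054 = 988.13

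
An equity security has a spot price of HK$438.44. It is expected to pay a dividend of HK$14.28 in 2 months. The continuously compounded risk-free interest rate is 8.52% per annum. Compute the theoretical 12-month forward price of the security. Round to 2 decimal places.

HK$462.10

PV(dividends) I = 14.28·e^(−0.0852·2/12)
I = 14.0787
F = (S − I)·e^(rT) = (438.44 − 14.0787) · e^(0.0852·12/12)
= 424.3613 · e^0.085200 = 424.3613 × 1.088935 = HK$462.10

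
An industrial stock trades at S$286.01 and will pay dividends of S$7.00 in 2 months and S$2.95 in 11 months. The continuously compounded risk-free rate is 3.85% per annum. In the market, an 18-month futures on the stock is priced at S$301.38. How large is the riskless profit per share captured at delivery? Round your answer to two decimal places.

PV(dividends) I = 7.00·e^(−0.0385·2/12) + 2.95·e^(−0.0385·11/12) = 9.8029
Fair futures F* = (S − I)·e^(rT) = (286.01 − 9.8029)·e^0.057750 = 276.2071 × 1.059450 = 292.6276
Market S$301.38 > fair 292.6276: forward overpriced → cash-and-carry (borrow at r, buy the stock and collect the dividends, short the forward).
Profit at T = |F_mkt − F*| = |301.38 − 292.6276| = S$8.75 per share

S$8.75 per share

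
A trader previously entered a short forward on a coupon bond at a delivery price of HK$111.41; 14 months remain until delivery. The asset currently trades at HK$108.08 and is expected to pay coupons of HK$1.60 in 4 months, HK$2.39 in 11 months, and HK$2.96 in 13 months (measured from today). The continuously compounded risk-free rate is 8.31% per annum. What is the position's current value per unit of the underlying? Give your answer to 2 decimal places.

PV(remaining coupons) I = 1.60·e^(−0.0831·4/12) + 2.39·e^(−0.0831·11/12) + 2.96·e^(−0.0831·13/12) = 6.4762
Current forward F = (S − I)·e^(rT) = (108.08 − 6.4762)·e^(0.0831·14/12) = 101.6038 × 1.101805 = 111.9476
Value (long) = (F − K)·e^(−rT) = (111.9476 − 111.41) × 0.907601 = 0.4879
Short position value = −(long value) = -HK$0.49

-HK$0.49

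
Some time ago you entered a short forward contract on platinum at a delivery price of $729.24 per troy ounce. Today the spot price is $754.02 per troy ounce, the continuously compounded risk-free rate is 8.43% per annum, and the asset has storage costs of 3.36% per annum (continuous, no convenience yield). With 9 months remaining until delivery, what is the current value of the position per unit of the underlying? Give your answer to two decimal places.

Current fair forward for the remaining 9 months: F = S·e^((r + u)·T), (r + u) = 0.0843 + 0.0336 = 0.1179
F = 754.02 · e^(0.1179 × 9/12) = 754.02 × 1.092452 = 823.7307
Value of long forward = (F − K)·e^(−rT) = (823.7307 − 729.24) · e^(−0.0843·9/12)
= 94.4907 × 0.938732 = 88.70
Short position value = −(long value) = -$88.70

-$88.70 per troy ounce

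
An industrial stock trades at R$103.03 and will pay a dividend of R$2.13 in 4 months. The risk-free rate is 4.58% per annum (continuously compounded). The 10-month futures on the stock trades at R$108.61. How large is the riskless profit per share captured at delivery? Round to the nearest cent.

R$3.75 per share

PV(dividends) I = 2.13·e^(−0.0458·4/12) = 2.0977
Fair futures F* = (S − I)·e^(rT) = (103.03 − 2.0977)·e^0.038167 = 100.9323 × 1.038905 = 104.8591
Market R$108.61 > fair 104.8591: forward overpriced → cash-and-carry (borrow at r, buy the stock and collect the dividends, short the forward).
Profit at T = |F_mkt − F*| = |108.61 − 104.8591| = R$3.75 per share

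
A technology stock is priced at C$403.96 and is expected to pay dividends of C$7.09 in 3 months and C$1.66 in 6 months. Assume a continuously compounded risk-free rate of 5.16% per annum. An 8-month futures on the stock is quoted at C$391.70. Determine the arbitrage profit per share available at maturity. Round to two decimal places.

PV(dividends) I = 7.09·e^(−0.0516·3/12) + 1.66·e^(−0.0516·6/12) = 8.6168
Fair futures F* = (S − I)·e^(rT) = (403.96 − 8.6168)·e^0.034400 = 395.3432 × 1.034999 = 409.1798
Market C$391.70 < fair 409.1798: forward underpriced → reverse cash-and-carry (short the stock, invest proceeds at r, pay the dividends, go long the forward).
Profit at T = |F_mkt − F*| = |391.70 − 409.1798| = C$17.48 per share

C$17.48 per share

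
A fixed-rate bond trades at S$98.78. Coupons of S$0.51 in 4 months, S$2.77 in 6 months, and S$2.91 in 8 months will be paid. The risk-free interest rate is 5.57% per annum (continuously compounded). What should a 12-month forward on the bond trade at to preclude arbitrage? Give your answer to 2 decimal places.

PV(coupons) I = 0.51·e^(−0.0557·4/12) + 2.77·e^(−0.0557·6/12) + 2.91·e^(−0.0557·8/12)
I = 0.5006 + 2.6939 + 2.8039 = 5.9984
F = (S − I)·e^(rT) = (98.78 − 5.9984) · e^(0.0557·12/12)
= 92.7816 · e^0.055700 = 92.7816 × 1.057280 = S$98.10

S$98.10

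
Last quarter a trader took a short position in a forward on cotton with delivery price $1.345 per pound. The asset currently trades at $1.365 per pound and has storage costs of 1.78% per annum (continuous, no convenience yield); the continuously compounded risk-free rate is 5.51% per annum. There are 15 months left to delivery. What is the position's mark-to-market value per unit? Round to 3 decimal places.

Current fair forward for the remaining 15 months: F = S·e^((r + u)·T), (r + u) = 0.0551 + 0.0178 = 0.0729
F = 1.365 · e^(0.0729 × 15/12) = 1.365 × 1.095406 = 1.4952
Value of long forward = (F − K)·e^(−rT) = (1.4952 − 1.345) · e^(−0.0551·15/12)
= 0.1502 × 0.933443 = 0.140
Short position value = −(long value) = -$0.140

-$0.140 per pound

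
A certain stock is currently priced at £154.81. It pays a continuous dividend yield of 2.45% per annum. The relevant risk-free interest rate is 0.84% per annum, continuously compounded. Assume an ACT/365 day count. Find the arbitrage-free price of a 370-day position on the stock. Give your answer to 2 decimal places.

£152.30

F = S·e^((r − q)T) = 154.81 · e^((0.0084 − 0.0245) × 370/365)
= 154.81 · e^-0.016321 = 154.81 × 0.983811
F = £152.30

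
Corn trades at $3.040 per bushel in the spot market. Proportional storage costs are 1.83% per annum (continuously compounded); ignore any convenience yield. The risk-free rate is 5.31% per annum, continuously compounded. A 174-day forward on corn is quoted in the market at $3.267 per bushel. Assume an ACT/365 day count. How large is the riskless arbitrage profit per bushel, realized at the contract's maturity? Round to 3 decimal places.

Fair forward: F* = S·e^(carry·T), with carry = (r + u) = 0.0531 + 0.0183 = 0.0714
F* = 3.040 · e^(0.0714 × 174/365) = 3.040 · e^0.034037 = 3.040 × 1.034623 = $3.1453
Market $3.267 > fair $3.1453: forward overpriced → cash-and-carry (buy spot, short the forward).
At maturity, profit = |F_mkt − F*| = |3.267 − 3.1453| = $0.122 per bushel

$0.122 per bushel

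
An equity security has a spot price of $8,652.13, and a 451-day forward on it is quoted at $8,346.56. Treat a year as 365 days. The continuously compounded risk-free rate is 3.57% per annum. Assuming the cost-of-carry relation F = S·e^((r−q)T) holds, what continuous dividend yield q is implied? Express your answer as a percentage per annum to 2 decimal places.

From F = S·e^((r−q)T): (r − q) = ln(F/S)/T
ln(8346.56/8652.13) = ln(0.964683) = -0.035956
(r − q) = -0.035956 / (451/365) = -0.029100
q = r − ln(F/S)/T = 0.0357 + 0.029100 = 0.064800
q = 6.48%

6.48%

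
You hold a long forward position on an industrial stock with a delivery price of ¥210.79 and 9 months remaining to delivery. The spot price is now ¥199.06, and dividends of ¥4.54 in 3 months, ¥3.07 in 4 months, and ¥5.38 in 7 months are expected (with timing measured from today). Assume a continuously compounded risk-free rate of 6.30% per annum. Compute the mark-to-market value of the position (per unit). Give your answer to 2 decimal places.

-¥14.66

PV(remaining dividends) I = 4.54·e^(−0.0630·3/12) + 3.07·e^(−0.0630·4/12) + 5.38·e^(−0.0630·7/12) = 12.6611
Current forward F = (S − I)·e^(rT) = (199.06 − 12.6611)·e^(0.0630·9/12) = 186.3989 × 1.048384 = 195.4176
Value (long) = (F − K)·e^(−rT) = (195.4176 − 210.79) × 0.953849 = -14.6629
Value = -¥14.66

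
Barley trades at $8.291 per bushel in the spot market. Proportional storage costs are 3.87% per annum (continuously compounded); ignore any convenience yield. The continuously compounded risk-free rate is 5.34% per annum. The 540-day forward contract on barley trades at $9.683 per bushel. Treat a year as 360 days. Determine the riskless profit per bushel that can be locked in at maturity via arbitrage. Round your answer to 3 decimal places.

Fair forward: F* = S·e^(carry·T), with carry = (r + u) = 0.0534 + 0.0387 = 0.0921
F* = 8.291 · e^(0.0921 × 540/360) = 8.291 · e^0.138150 = 8.291 × 1.148148 = $9.5193
Market $9.683 > fair $9.5193: forward overpriced → cash-and-carry (buy spot, short the forward).
At maturity, profit = |F_mkt − F*| = |9.683 − 9.5193| = $0.164 per bushel

$0.164 per bushel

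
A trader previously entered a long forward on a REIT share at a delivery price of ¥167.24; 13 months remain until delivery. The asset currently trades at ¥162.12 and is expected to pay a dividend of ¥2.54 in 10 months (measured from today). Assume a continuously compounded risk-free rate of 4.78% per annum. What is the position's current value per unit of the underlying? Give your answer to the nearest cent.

PV(remaining dividends) I = 2.54·e^(−0.0478·10/12) = 2.4408
Current forward F = (S − I)·e^(rT) = (162.12 − 2.4408)·e^(0.0478·13/12) = 159.6792 × 1.053148 = 168.1658
Value (long) = (F − K)·e^(−rT) = (168.1658 − 167.24) × 0.949535 = 0.8791
Value = ¥0.88

¥0.88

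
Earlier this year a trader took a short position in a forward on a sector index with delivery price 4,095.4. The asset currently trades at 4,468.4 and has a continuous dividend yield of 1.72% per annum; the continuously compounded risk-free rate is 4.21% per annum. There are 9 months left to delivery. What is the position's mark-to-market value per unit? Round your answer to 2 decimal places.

Current fair forward for the remaining 9 months: F = S·e^((r − q)·T), (r − q) = 0.0421 − 0.0172 = 0.0249
F = 4468.4 · e^(0.0249 × 9/12) = 4468.4 × 1.01885047 = 4552.6314
Value of long forward = (F − K)·e^(−rT) = (4552.6314 − 4095.4) · e^(−0.0421·9/12)
= 457.2314 × 0.96891828 = 443.02
Short position value = −(long value) = -443.02

-443.02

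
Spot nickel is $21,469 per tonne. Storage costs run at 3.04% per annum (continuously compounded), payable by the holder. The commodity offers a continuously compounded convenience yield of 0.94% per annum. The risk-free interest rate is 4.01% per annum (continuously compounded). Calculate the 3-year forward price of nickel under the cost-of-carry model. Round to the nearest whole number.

Net carry = r + u − y = 0.0401 + 0.0304 − 0.0094 = 0.0611
F = S·e^((r+u−y)T) = 21469 · e^(0.0611 × 3) = 21469 · e^0.183300
= 21469 × 1.201175 = $25,788 per tonne

$25,788 per tonne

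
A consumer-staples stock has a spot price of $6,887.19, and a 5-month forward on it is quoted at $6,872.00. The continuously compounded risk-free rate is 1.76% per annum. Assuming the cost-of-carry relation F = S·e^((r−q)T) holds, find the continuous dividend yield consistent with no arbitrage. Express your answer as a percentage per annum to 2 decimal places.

2.29%

From F = S·e^((r−q)T): (r − q) = ln(F/S)/T
ln(6872.00/6887.19) = ln(0.997794) = -0.002208
(r − q) = -0.002208 / (5/12) = -0.005299
q = r − ln(F/S)/T = 0.0176 + 0.005299 = 0.022899
q = 2.29%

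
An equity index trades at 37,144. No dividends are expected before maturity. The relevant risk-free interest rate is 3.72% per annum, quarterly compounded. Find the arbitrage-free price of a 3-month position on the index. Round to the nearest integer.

37,489

F = S · (1+r/4)^(4T)
= 37144 × 1.009300
F = 37,489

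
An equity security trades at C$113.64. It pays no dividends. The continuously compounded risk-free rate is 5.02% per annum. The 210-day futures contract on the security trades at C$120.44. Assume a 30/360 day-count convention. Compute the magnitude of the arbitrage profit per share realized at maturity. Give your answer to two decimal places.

Fair futures: F* = S·e^(carry·T), with carry = r = 0.0502
F* = 113.64 · e^(0.0502 × 210/360) = 113.64 · e^0.029283 = 113.64 × 1.029716 = C$117.0169
Market C$120.44 > fair C$117.0169: forward overpriced → cash-and-carry (buy spot, short the forward).
At maturity, profit = |F_mkt − F*| = |120.44 − 117.0169| = C$3.42 per share

C$3.42 per share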